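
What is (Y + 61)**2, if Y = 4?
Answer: 4225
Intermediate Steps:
(Y + 61)**2 = (4 + 61)**2 = 65**2 = 4225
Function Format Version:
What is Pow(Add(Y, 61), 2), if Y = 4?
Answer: 4225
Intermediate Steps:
Pow(Add(Y, 61), 2) = Pow(Add(4, 61), 2) = Pow(65, 2) = 4225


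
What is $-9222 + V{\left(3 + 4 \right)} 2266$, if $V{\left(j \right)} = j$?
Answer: $6640$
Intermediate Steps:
$-9222 + V{\left(3 + 4 \right)} 2266 = -9222 + \left(3 + 4\right) 2266 = -9222 + 7 \cdot 2266 = -9222 + 15862 = 6640$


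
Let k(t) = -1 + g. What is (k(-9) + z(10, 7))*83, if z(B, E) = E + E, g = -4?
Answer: 747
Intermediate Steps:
k(t) = -5 (k(t) = -1 - 4 = -5)
z(B, E) = 2*E
(k(-9) + z(10, 7))*83 = (-5 + 2*7)*83 = (-5 + 14)*83 = 9*83 = 747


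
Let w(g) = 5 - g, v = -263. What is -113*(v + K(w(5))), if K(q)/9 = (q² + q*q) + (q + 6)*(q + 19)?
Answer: -86219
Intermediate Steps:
K(q) = 18*q² + 9*(6 + q)*(19 + q) (K(q) = 9*((q² + q*q) + (q + 6)*(q + 19)) = 9*((q² + q²) + (6 + q)*(19 + q)) = 9*(2*q² + (6 + q)*(19 + q)) = 18*q² + 9*(6 + q)*(19 + q))
-113*(v + K(w(5))) = -113*(-263 + (1026 + 27*(5 - 1*5)² + 225*(5 - 1*5))) = -113*(-263 + (1026 + 27*(5 - 5)² + 225*(5 - 5))) = -113*(-263 + (1026 + 27*0² + 225*0)) = -113*(-263 + (1026 + 27*0 + 0)) = -113*(-263 + (1026 + 0 + 0)) = -113*(-263 + 1026) = -113*763 = -86219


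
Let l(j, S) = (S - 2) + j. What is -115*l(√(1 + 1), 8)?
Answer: -690 - 115*√2 ≈ -852.63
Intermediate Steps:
l(j, S) = -2 + S + j (l(j, S) = (-2 + S) + j = -2 + S + j)
-115*l(√(1 + 1), 8) = -115*(-2 + 8 + √(1 + 1)) = -115*(-2 + 8 + √2) = -115*(6 + √2) = -690 - 115*√2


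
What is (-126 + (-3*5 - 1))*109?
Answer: -15478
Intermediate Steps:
(-126 + (-3*5 - 1))*109 = (-126 + (-15 - 1))*109 = (-126 - 16)*109 = -142*109 = -15478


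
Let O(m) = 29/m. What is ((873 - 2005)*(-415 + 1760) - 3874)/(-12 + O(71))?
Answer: 108375394/823 ≈ 1.3168e+5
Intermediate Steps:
((873 - 2005)*(-415 + 1760) - 3874)/(-12 + O(71)) = ((873 - 2005)*(-415 + 1760) - 3874)/(-12 + 29/71) = (-1132*1345 - 3874)/(-12 + 29*(1/71)) = (-1522540 - 3874)/(-12 + 29/71) = -1526414/(-823/71) = -1526414*(-71/823) = 108375394/823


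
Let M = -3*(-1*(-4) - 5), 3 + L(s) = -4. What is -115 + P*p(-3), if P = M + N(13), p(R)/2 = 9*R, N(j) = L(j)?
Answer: 101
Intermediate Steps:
L(s) = -7 (L(s) = -3 - 4 = -7)
N(j) = -7
p(R) = 18*R (p(R) = 2*(9*R) = 18*R)
M = 3 (M = -3*(4 - 5) = -3*(-1) = 3)
P = -4 (P = 3 - 7 = -4)
-115 + P*p(-3) = -115 - 72*(-3) = -115 - 4*(-54) = -115 + 216 = 101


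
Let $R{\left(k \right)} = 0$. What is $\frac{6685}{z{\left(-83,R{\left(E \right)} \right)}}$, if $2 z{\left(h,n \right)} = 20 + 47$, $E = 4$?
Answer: $\frac{13370}{67} \approx 199.55$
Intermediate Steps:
$z{\left(h,n \right)} = \frac{67}{2}$ ($z{\left(h,n \right)} = \frac{20 + 47}{2} = \frac{1}{2} \cdot 67 = \frac{67}{2}$)
$\frac{6685}{z{\left(-83,R{\left(E \right)} \right)}} = \frac{6685}{\frac{67}{2}} = 6685 \cdot \frac{2}{67} = \frac{13370}{67}$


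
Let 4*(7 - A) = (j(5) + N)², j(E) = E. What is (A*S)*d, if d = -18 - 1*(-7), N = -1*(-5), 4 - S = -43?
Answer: 9306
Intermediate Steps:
S = 47 (S = 4 - 1*(-43) = 4 + 43 = 47)
N = 5
A = -18 (A = 7 - (5 + 5)²/4 = 7 - ¼*10² = 7 - ¼*100 = 7 - 25 = -18)
d = -11 (d = -18 + 7 = -11)
(A*S)*d = -18*47*(-11) = -846*(-11) = 9306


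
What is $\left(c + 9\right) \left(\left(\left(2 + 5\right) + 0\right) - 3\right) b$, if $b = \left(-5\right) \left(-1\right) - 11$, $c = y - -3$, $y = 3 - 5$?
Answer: $-240$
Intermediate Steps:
$y = -2$ ($y = 3 - 5 = -2$)
$c = 1$ ($c = -2 - -3 = -2 + 3 = 1$)
$b = -6$ ($b = 5 - 11 = -6$)
$\left(c + 9\right) \left(\left(\left(2 + 5\right) + 0\right) - 3\right) b = \left(1 + 9\right) \left(\left(\left(2 + 5\right) + 0\right) - 3\right) \left(-6\right) = 10 \left(\left(7 + 0\right) - 3\right) \left(-6\right) = 10 \left(7 - 3\right) \left(-6\right) = 10 \cdot 4 \left(-6\right) = 40 \left(-6\right) = -240$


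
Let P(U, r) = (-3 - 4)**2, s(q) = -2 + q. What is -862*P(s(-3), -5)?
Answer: -42238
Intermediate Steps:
P(U, r) = 49 (P(U, r) = (-7)**2 = 49)
-862*P(s(-3), -5) = -862*49 = -42238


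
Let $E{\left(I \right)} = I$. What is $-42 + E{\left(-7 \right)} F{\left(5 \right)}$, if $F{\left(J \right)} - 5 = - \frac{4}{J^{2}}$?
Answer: $- \frac{1897}{25} \approx -75.88$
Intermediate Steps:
$F{\left(J \right)} = 5 - \frac{4}{J^{2}}$
$-42 + E{\left(-7 \right)} F{\left(5 \right)} = -42 - 7 \left(5 - \frac{4}{25}\right) = -42 - \frac{847}{25} = - \frac{1897}{25}$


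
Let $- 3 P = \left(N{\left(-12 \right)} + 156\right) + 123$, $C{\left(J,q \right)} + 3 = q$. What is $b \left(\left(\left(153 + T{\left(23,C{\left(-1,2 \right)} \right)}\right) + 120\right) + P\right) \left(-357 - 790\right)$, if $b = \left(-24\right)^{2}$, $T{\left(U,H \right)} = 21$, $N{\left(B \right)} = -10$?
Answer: $-134997312$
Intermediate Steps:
$C{\left(J,q \right)} = -3 + q$
$P = - \frac{269}{3}$ ($P = - \frac{\left(-10 + 156\right) + 123}{3} = - \frac{146 + 123}{3} = \left(- \frac{1}{3}\right) 269 = - \frac{269}{3} \approx -89.667$)
$b = 576$
$b \left(\left(\left(153 + T{\left(23,C{\left(-1,2 \right)} \right)}\right) + 120\right) + P\right) \left(-357 - 790\right) = 576 \left(\left(\left(153 + 21\right) + 120\right) - \frac{269}{3}\right) \left(-357 - 790\right) = 576 \left(\left(174 + 120\right) - \frac{269}{3}\right) \left(-1147\right) = 576 \left(294 - \frac{269}{3}\right) \left(-1147\right) = 576 \cdot \frac{613}{3} \left(-1147\right) = 576 \left(- \frac{703111}{3}\right) = -134997312$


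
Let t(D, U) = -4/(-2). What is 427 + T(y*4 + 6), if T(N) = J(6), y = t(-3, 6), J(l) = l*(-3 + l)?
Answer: 445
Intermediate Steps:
t(D, U) = 2 (t(D, U) = -4*(-½) = 2)
y = 2
T(N) = 18 (T(N) = 6*(-3 + 6) = 6*3 = 18)
427 + T(y*4 + 6) = 427 + 18 = 445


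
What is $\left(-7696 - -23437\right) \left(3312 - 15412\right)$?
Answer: $-190466100$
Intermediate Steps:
$\left(-7696 - -23437\right) \left(3312 - 15412\right) = \left(-7696 + 23437\right) \left(-12100\right) = 15741 \left(-12100\right) = -190466100$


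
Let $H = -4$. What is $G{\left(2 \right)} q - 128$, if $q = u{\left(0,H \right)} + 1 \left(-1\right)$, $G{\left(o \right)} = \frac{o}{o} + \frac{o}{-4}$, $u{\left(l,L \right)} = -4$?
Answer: $- \frac{261}{2} \approx -130.5$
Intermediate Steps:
$G{\left(o \right)} = 1 - \frac{o}{4}$ ($G{\left(o \right)} = 1 + o \left(- \frac{1}{4}\right) = 1 - \frac{o}{4}$)
$q = -5$ ($q = -4 + 1 \left(-1\right) = -4 - 1 = -5$)
$G{\left(2 \right)} q - 128 = \left(1 - \frac{1}{2}\right) \left(-5\right) - 128 = \frac{1}{2} \left(-5\right) - 128 = - \frac{5}{2} - 128 = - \frac{261}{2}$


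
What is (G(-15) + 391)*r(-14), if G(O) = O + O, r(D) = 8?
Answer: 2888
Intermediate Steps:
G(O) = 2*O
(G(-15) + 391)*r(-14) = (2*(-15) + 391)*8 = (-30 + 391)*8 = 361*8 = 2888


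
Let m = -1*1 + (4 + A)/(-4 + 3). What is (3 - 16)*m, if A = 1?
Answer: 78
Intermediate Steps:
m = -6 (m = -1*1 + (4 + 1)/(-4 + 3) = -1 + 5/(-1) = -1 + 5*(-1) = -1 - 5 = -6)
(3 - 16)*m = (3 - 16)*(-6) = -13*(-6) = 78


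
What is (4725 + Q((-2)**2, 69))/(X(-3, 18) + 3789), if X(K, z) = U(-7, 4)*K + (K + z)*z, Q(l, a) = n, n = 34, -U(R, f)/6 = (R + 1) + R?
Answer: 4759/3825 ≈ 1.2442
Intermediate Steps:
U(R, f) = -6 - 12*R (U(R, f) = -6*((R + 1) + R) = -6*((1 + R) + R) = -6*(1 + 2*R) = -6 - 12*R)
Q(l, a) = 34
X(K, z) = 78*K + z*(K + z) (X(K, z) = (-6 - 12*(-7))*K + (K + z)*z = (-6 + 84)*K + z*(K + z) = 78*K + z*(K + z))
(4725 + Q((-2)**2, 69))/(X(-3, 18) + 3789) = (4725 + 34)/((18**2 + 78*(-3) - 3*18) + 3789) = 4759/((324 - 234 - 54) + 3789) = 4759/(36 + 3789) = 4759/3825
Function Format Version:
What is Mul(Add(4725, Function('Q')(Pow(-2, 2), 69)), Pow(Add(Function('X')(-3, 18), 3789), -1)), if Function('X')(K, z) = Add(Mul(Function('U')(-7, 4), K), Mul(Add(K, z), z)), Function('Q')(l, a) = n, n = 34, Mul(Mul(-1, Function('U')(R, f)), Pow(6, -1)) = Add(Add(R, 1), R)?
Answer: Rational(4759, 3825) ≈ 1.2442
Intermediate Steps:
Function('U')(R, f) = Add(-6, Mul(-12, R)) (Function('U')(R, f) = Mul(-6, Add(Add(R, 1), R)) = Mul(-6, Add(Add(1, R), R)) = Mul(-6, Add(1, Mul(2, R))) = Add(-6, Mul(-12, R)))
Function('Q')(l, a) = 34
Function('X')(K, z) = Add(Mul(78, K), Mul(z, Add(K, z))) (Function('X')(K, z) = Add(Mul(Add(-6, Mul(-12, -7)), K), Mul(Add(K, z), z)) = Add(Mul(Add(-6, 84), K), Mul(z, Add(K, z))) = Add(Mul(78, K), Mul(z, Add(K, z))))
Mul(Add(4725, Function('Q')(Pow(-2, 2), 69)), Pow(Add(Function('X')(-3, 18), 3789), -1)) = Mul(Add(4725, 34), Pow(Add(Add(Pow(18, 2), Mul(78, -3), Mul(-3, 18)), 3789), -1)) = Mul(4759, Pow(Add(Add(324, -234, -54), 3789), -1)) = Mul(4759, Pow(Add(36, 3789), -1)) = Mul(4759, Pow(3825, -1)) = Mul(4759, Rational(1, 3825)) = Rational(4759, 3825)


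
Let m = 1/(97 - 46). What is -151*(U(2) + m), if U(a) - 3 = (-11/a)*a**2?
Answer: 146168/51 ≈ 2866.0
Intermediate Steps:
U(a) = 3 - 11*a (U(a) = 3 + (-11/a)*a**2 = 3 - 11*a)
m = 1/51 ≈ 0.019608
-151*(U(2) + m) = -151*((3 - 11*2) + 1/51) = -151*((3 - 22) + 1/51) = -151*(-19 + 1/51) = -151*(-968/51) = 146168/51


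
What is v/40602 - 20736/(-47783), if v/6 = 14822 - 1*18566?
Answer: -38579040/323347561 ≈ -0.11931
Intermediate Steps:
v = -22464 (v = 6*(14822 - 1*18566) = 6*(14822 - 18566) = 6*(-3744) = -22464)
v/40602 - 20736/(-47783) = -22464/40602 - 20736/(-47783) = -22464*1/40602 - 20736*(-1/47783) = -3744/6767 + 20736/47783 = -38579040/323347561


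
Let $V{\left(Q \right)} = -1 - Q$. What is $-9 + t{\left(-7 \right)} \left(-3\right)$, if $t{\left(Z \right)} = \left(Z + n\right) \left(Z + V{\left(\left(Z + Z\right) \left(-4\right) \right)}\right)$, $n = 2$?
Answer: $-969$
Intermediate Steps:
$t{\left(Z \right)} = \left(-1 + 9 Z\right) \left(2 + Z\right)$ ($t{\left(Z \right)} = \left(Z + 2\right) \left(Z - \left(1 + \left(Z + Z\right) \left(-4\right)\right)\right) = \left(2 + Z\right) \left(Z - \left(1 + 2 Z \left(-4\right)\right)\right) = \left(2 + Z\right) \left(Z - \left(1 - 8 Z\right)\right) = \left(2 + Z\right) \left(Z + \left(-1 + 8 Z\right)\right) = \left(2 + Z\right) \left(-1 + 9 Z\right) = \left(-1 + 9 Z\right) \left(2 + Z\right)$)
$-9 + t{\left(-7 \right)} \left(-3\right) = -9 + \left(-2 + 9 \left(-7\right)^{2} + 17 \left(-7\right)\right) \left(-3\right) = -9 + \left(-2 + 9 \cdot 49 - 119\right) \left(-3\right) = -9 + \left(-2 + 441 - 119\right) \left(-3\right) = -9 + 320 \left(-3\right) = -9 - 960 = -969$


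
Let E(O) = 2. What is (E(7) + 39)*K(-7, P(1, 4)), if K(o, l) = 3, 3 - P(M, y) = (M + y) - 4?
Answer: 123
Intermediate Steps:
P(M, y) = 7 - M - y (P(M, y) = 3 - ((M + y) - 4) = 3 - (-4 + M + y) = 3 + (4 - M - y) = 7 - M - y)
(E(7) + 39)*K(-7, P(1, 4)) = (2 + 39)*3 = 41*3 = 123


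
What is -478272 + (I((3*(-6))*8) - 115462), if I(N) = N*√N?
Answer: -593734 - 1728*I ≈ -5.9373e+5 - 1728.0*I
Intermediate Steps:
I(N) = N^(3/2)
-478272 + (I((3*(-6))*8) - 115462) = -478272 + (((3*(-6))*8)^(3/2) - 115462) = -478272 + ((-18*8)^(3/2) - 115462) = -478272 + ((-144)^(3/2) - 115462) = -478272 + (-1728*I - 115462) = -478272 + (-115462 - 1728*I) = -593734 - 1728*I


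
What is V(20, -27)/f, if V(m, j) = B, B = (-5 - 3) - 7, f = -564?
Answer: 5/188 ≈ 0.026596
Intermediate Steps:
B = -15 (B = -8 - 7 = -15)
V(m, j) = -15
V(20, -27)/f = -15/(-564) = -15*(-1/564) = 5/188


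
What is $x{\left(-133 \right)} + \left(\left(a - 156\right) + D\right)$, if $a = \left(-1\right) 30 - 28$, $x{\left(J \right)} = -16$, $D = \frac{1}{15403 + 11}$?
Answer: $- \frac{3545219}{15414} \approx -230.0$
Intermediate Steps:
$D = \frac{1}{15414} \approx 6.4876 \cdot 10^{-5}$
$a = -58$ ($a = -30 - 28 = -58$)
$x{\left(-133 \right)} + \left(\left(a - 156\right) + D\right) = -16 + \left(\left(-58 - 156\right) + \frac{1}{15414}\right) = -16 + \left(-214 + \frac{1}{15414}\right) = -16 - \frac{3298595}{15414} = - \frac{3545219}{15414}$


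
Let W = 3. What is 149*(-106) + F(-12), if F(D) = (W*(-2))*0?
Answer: -15794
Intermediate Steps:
F(D) = 0 (F(D) = (3*(-2))*0 = -6*0 = 0)
149*(-106) + F(-12) = 149*(-106) + 0 = -15794 + 0 = -15794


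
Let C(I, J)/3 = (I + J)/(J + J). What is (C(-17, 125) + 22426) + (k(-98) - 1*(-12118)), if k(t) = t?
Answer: 4305912/125 ≈ 34447.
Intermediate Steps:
C(I, J) = 3*(I + J)/(2*J) (C(I, J) = 3*((I + J)/(J + J)) = 3*((I + J)/((2*J))) = 3*((I + J)*(1/(2*J))) = 3*((I + J)/(2*J)) = 3*(I + J)/(2*J))
(C(-17, 125) + 22426) + (k(-98) - 1*(-12118)) = ((3/2)*(-17 + 125)/125 + 22426) + (-98 - 1*(-12118)) = ((3/2)*(1/125)*108 + 22426) + (-98 + 12118) = (162/125 + 22426) + 12020 = 2803412/125 + 12020 = 4305912/125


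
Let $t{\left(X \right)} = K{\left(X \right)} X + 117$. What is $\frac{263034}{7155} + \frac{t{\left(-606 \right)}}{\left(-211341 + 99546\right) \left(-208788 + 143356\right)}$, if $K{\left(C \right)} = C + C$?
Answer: $\frac{4750842446171}{129231144440} \approx 36.762$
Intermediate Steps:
$K{\left(C \right)} = 2 C$
$t{\left(X \right)} = 117 + 2 X^{2}$ ($t{\left(X \right)} = 2 X X + 117 = 2 X^{2} + 117 = 117 + 2 X^{2}$)
$\frac{263034}{7155} + \frac{t{\left(-606 \right)}}{\left(-211341 + 99546\right) \left(-208788 + 143356\right)} = \frac{263034}{7155} + \frac{117 + 2 \left(-606\right)^{2}}{\left(-211341 + 99546\right) \left(-208788 + 143356\right)} = 263034 \cdot \frac{1}{7155} + \frac{117 + 2 \cdot 367236}{\left(-111795\right) \left(-65432\right)} = \frac{9742}{265} + \frac{117 + 734472}{7314970440} = \frac{9742}{265} + 734589 \cdot \frac{1}{7314970440} = \frac{9742}{265} + \frac{244863}{2438323480} = \frac{4750842446171}{129231144440}$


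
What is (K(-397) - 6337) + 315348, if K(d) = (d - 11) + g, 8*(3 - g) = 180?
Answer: 617167/2 ≈ 3.0858e+5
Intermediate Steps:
g = -39/2 (g = 3 - ⅛*180 = 3 - 45/2 = -39/2 ≈ -19.500)
K(d) = -61/2 + d (K(d) = (d - 11) - 39/2 = (-11 + d) - 39/2 = -61/2 + d)
(K(-397) - 6337) + 315348 = ((-61/2 - 397) - 6337) + 315348 = (-855/2 - 6337) + 315348 = -13529/2 + 315348 = 617167/2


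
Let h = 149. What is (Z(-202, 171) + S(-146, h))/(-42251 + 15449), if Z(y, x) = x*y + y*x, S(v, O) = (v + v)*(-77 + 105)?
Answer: 38630/13401 ≈ 2.8826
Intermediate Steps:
S(v, O) = 56*v (S(v, O) = (2*v)*28 = 56*v)
Z(y, x) = 2*x*y (Z(y, x) = x*y + x*y = 2*x*y)
(Z(-202, 171) + S(-146, h))/(-42251 + 15449) = (2*171*(-202) + 56*(-146))/(-42251 + 15449) = (-69084 - 8176)/(-26802) = -77260*(-1/26802) = 38630/13401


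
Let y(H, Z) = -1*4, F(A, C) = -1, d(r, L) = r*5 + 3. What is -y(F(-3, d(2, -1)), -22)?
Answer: 4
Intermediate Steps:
d(r, L) = 3 + 5*r (d(r, L) = 5*r + 3 = 3 + 5*r)
y(H, Z) = -4
-y(F(-3, d(2, -1)), -22) = -1*(-4) = 4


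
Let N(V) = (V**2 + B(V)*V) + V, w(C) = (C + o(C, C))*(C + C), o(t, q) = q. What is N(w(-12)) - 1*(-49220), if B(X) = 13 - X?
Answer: 57284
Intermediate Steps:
w(C) = 4*C**2 (w(C) = (C + C)*(C + C) = (2*C)*(2*C) = 4*C**2)
N(V) = V + V**2 + V*(13 - V) (N(V) = (V**2 + (13 - V)*V) + V = (V**2 + V*(13 - V)) + V = V + V**2 + V*(13 - V))
N(w(-12)) - 1*(-49220) = 14*(4*(-12)**2) - 1*(-49220) = 14*(4*144) + 49220 = 14*576 + 49220 = 8064 + 49220 = 57284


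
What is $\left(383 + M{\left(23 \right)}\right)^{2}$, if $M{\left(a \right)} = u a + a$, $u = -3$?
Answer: $113569$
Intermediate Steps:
$M{\left(a \right)} = - 2 a$ ($M{\left(a \right)} = - 3 a + a = - 2 a$)
$\left(383 + M{\left(23 \right)}\right)^{2} = \left(383 - 46\right)^{2} = 337^{2} = 113569$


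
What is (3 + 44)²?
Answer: 2209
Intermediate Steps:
(3 + 44)² = 47² = 2209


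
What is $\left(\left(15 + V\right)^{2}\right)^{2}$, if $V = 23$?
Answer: $2085136$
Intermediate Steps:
$\left(\left(15 + V\right)^{2}\right)^{2} = \left(\left(15 + 23\right)^{2}\right)^{2} = \left(38^{2}\right)^{2} = 1444^{2} = 2085136$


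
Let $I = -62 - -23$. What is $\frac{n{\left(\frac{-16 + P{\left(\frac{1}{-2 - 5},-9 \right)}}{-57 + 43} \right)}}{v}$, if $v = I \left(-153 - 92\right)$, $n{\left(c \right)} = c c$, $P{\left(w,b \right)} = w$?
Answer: $\frac{12769}{91766220} \approx 0.00013915$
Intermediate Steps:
$I = -39$ ($I = -62 + 23 = -39$)
$n{\left(c \right)} = c^{2}$
$v = 9555$ ($v = - 39 \left(-153 - 92\right) = \left(-39\right) \left(-245\right) = 9555$)
$\frac{n{\left(\frac{-16 + P{\left(\frac{1}{-2 - 5},-9 \right)}}{-57 + 43} \right)}}{v} = \frac{\left(\frac{-16 + \frac{1}{-2 - 5}}{-57 + 43}\right)^{2}}{9555} = \left(\frac{-16 + \frac{1}{-7}}{-14}\right)^{2} \cdot \frac{1}{9555} = \left(\left(-16 - \frac{1}{7}\right) \left(- \frac{1}{14}\right)\right)^{2} \cdot \frac{1}{9555} = \left(\left(- \frac{113}{7}\right) \left(- \frac{1}{14}\right)\right)^{2} \cdot \frac{1}{9555} = \left(\frac{113}{98}\right)^{2} \cdot \frac{1}{9555} = \frac{12769}{9604} \cdot \frac{1}{9555} = \frac{12769}{91766220}$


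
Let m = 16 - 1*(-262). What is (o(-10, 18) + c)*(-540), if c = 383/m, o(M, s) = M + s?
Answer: -703890/139 ≈ -5064.0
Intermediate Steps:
m = 278 (m = 16 + 262 = 278)
c = 383/278 ≈ 1.3777
(o(-10, 18) + c)*(-540) = ((-10 + 18) + 383/278)*(-540) = (8 + 383/278)*(-540) = (2607/278)*(-540) = -703890/139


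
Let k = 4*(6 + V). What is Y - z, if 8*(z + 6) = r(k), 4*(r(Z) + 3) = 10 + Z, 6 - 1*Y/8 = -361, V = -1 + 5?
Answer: 47053/16 ≈ 2940.8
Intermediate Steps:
V = 4
k = 40 (k = 4*(6 + 4) = 4*10 = 40)
Y = 2936 (Y = 48 - 8*(-361) = 48 + 2888 = 2936)
r(Z) = -½ + Z/4 (r(Z) = -3 + (10 + Z)/4 = -3 + (5/2 + Z/4) = -½ + Z/4)
z = -77/16 (z = -6 + (-½ + (¼)*40)/8 = -6 + (-½ + 10)/8 = -6 + (⅛)*(19/2) = -6 + 19/16 = -77/16 ≈ -4.8125)
Y - z = 2936 - 1*(-77/16) = 2936 + 77/16 = 47053/16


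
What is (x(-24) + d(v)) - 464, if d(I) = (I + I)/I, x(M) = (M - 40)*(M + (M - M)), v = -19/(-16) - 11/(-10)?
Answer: 1074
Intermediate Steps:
v = 183/80 (v = -19*(-1/16) - 11*(-1/10) = 19/16 + 11/10 = 183/80 ≈ 2.2875)
x(M) = M*(-40 + M) (x(M) = (-40 + M)*(M + 0) = (-40 + M)*M = M*(-40 + M))
d(I) = 2 (d(I) = (2*I)/I = 2)
(x(-24) + d(v)) - 464 = (-24*(-40 - 24) + 2) - 464 = (-24*(-64) + 2) - 464 = (1536 + 2) - 464 = 1538 - 464 = 1074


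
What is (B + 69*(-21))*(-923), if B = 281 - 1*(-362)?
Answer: 743938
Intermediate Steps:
B = 643 (B = 281 + 362 = 643)
(B + 69*(-21))*(-923) = (643 + 69*(-21))*(-923) = (643 - 1449)*(-923) = -806*(-923) = 743938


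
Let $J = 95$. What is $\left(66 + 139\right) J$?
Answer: $19475$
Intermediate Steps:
$\left(66 + 139\right) J = \left(66 + 139\right) 95 = 205 \cdot 95 = 19475$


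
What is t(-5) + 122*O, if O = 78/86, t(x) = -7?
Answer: 4457/43 ≈ 103.65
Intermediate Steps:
O = 39/43 (O = 78*(1/86) = 39/43 ≈ 0.90698)
t(-5) + 122*O = -7 + 122*(39/43) = -7 + 4758/43 = 4457/43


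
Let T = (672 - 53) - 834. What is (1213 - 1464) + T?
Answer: -466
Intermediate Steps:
T = -215 (T = 619 - 834 = -215)
(1213 - 1464) + T = (1213 - 1464) - 215 = -251 - 215 = -466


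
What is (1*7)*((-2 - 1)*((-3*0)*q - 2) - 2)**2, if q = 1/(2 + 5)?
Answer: 112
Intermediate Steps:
q = 1/7 ≈ 0.14286
(1*7)*((-2 - 1)*((-3*0)*q - 2) - 2)**2 = (1*7)*((-2 - 1)*(-3*0*(1/7) - 2) - 2)**2 = 7*(-3*(0*(1/7) - 2) - 2)**2 = 7*(-3*(0 - 2) - 2)**2 = 7*(-3*(-2) - 2)**2 = 7*(6 - 2)**2 = 7*4**2 = 7*16 = 112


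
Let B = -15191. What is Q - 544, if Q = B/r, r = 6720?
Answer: -3670871/6720 ≈ -546.26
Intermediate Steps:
Q = -15191/6720 ≈ -2.2606
Q - 544 = -15191/6720 - 544 = -3670871/6720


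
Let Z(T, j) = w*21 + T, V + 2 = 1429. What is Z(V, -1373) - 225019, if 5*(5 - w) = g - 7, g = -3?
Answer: -223445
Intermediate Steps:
V = 1427 (V = -2 + 1429 = 1427)
w = 7 (w = 5 - (-3 - 7)/5 = 5 - ⅕*(-10) = 5 + 2 = 7)
Z(T, j) = 147 + T (Z(T, j) = 7*21 + T = 147 + T)
Z(V, -1373) - 225019 = (147 + 1427) - 225019 = 1574 - 225019 = -223445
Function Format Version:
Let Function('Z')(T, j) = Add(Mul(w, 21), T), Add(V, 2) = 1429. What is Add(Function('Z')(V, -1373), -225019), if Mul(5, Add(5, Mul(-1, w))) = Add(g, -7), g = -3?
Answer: -223445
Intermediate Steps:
V = 1427 (V = Add(-2, 1429) = 1427)
w = 7 (w = Add(5, Mul(Rational(-1, 5), Add(-3, -7))) = Add(5, Mul(Rational(-1, 5), -10)) = Add(5, 2) = 7)
Function('Z')(T, j) = Add(147, T) (Function('Z')(T, j) = Add(Mul(7, 21), T) = Add(147, T))
Add(Function('Z')(V, -1373), -225019) = Add(Add(147, 1427), -225019) = Add(1574, -225019) = -223445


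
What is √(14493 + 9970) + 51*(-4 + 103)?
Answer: 5049 + √24463 ≈ 5205.4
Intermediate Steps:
√(14493 + 9970) + 51*(-4 + 103) = √24463 + 51*99 = √24463 + 5049 = 5049 + √24463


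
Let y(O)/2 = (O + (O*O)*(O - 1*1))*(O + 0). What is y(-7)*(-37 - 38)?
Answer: -418950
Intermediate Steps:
y(O) = 2*O*(O + O²*(-1 + O)) (y(O) = 2*((O + (O*O)*(O - 1*1))*(O + 0)) = 2*((O + O²*(O - 1))*O) = 2*((O + O²*(-1 + O))*O) = 2*(O*(O + O²*(-1 + O))) = 2*O*(O + O²*(-1 + O)))
y(-7)*(-37 - 38) = (2*(-7)²*(1 + (-7)² - 1*(-7)))*(-37 - 38) = (2*49*(1 + 49 + 7))*(-75) = (2*49*57)*(-75) = 5586*(-75) = -418950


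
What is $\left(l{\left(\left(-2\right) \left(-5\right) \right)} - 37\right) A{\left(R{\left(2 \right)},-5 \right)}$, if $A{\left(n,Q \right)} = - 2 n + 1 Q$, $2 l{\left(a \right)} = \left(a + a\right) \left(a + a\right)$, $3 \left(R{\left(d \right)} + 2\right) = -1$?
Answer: $- \frac{163}{3} \approx -54.333$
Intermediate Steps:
$R{\left(d \right)} = - \frac{7}{3}$ ($R{\left(d \right)} = -2 + \frac{1}{3} \left(-1\right) = -2 - \frac{1}{3} = - \frac{7}{3}$)
$l{\left(a \right)} = 2 a^{2}$ ($l{\left(a \right)} = \frac{\left(a + a\right) \left(a + a\right)}{2} = \frac{2 a 2 a}{2} = \frac{4 a^{2}}{2} = 2 a^{2}$)
$A{\left(n,Q \right)} = Q - 2 n$ ($A{\left(n,Q \right)} = - 2 n + Q = Q - 2 n$)
$\left(l{\left(\left(-2\right) \left(-5\right) \right)} - 37\right) A{\left(R{\left(2 \right)},-5 \right)} = \left(2 \left(\left(-2\right) \left(-5\right)\right)^{2} - 37\right) \left(-5 - - \frac{14}{3}\right) = \left(2 \cdot 10^{2} - 37\right) \left(-5 + \frac{14}{3}\right) = \left(2 \cdot 100 - 37\right) \left(- \frac{1}{3}\right) = \left(200 - 37\right) \left(- \frac{1}{3}\right) = 163 \left(- \frac{1}{3}\right) = - \frac{163}{3}$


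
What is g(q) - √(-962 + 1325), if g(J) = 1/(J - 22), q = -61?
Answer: -1/83 - 11*√3 ≈ -19.065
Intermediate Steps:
g(J) = 1/(-22 + J)
g(q) - √(-962 + 1325) = 1/(-22 - 61) - √(-962 + 1325) = 1/(-83) - √363 = -1/83 - 11*√3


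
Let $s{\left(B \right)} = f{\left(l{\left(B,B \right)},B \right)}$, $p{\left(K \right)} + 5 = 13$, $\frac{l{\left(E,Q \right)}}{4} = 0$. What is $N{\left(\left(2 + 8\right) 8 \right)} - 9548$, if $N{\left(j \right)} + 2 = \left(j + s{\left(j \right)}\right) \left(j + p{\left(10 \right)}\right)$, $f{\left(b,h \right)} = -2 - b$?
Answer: $-2686$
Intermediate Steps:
$l{\left(E,Q \right)} = 0$ ($l{\left(E,Q \right)} = 4 \cdot 0 = 0$)
$p{\left(K \right)} = 8$ ($p{\left(K \right)} = -5 + 13 = 8$)
$s{\left(B \right)} = -2$ ($s{\left(B \right)} = -2 - 0 = -2 + 0 = -2$)
$N{\left(j \right)} = -2 + \left(-2 + j\right) \left(8 + j\right)$ ($N{\left(j \right)} = -2 + \left(j - 2\right) \left(j + 8\right) = -2 + \left(-2 + j\right) \left(8 + j\right)$)
$N{\left(\left(2 + 8\right) 8 \right)} - 9548 = \left(-18 + \left(\left(2 + 8\right) 8\right)^{2} + 6 \left(2 + 8\right) 8\right) - 9548 = \left(-18 + \left(10 \cdot 8\right)^{2} + 6 \cdot 10 \cdot 8\right) - 9548 = \left(-18 + 80^{2} + 6 \cdot 80\right) - 9548 = \left(-18 + 6400 + 480\right) - 9548 = 6862 - 9548 = -2686$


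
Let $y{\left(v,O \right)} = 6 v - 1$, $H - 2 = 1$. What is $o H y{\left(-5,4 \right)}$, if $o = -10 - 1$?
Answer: $1023$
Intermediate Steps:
$H = 3$ ($H = 2 + 1 = 3$)
$y{\left(v,O \right)} = -1 + 6 v$ ($y{\left(v,O \right)} = 6 v - 1 = -1 + 6 v$)
$o = -11$
$o H y{\left(-5,4 \right)} = \left(-11\right) 3 \left(-1 + 6 \left(-5\right)\right) = - 33 \left(-1 - 30\right) = \left(-33\right) \left(-31\right) = 1023$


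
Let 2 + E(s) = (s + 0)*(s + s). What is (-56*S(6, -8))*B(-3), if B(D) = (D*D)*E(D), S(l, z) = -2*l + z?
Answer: 161280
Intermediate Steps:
S(l, z) = z - 2*l
E(s) = -2 + 2*s**2 (E(s) = -2 + (s + 0)*(s + s) = -2 + s*(2*s) = -2 + 2*s**2)
B(D) = D**2*(-2 + 2*D**2) (B(D) = (D*D)*(-2 + 2*D**2) = D**2*(-2 + 2*D**2))
(-56*S(6, -8))*B(-3) = (-56*(-8 - 2*6))*(2*(-3)**2*(-1 + (-3)**2)) = (-56*(-8 - 12))*(2*9*(-1 + 9)) = (-56*(-20))*(2*9*8) = 1120*144 = 161280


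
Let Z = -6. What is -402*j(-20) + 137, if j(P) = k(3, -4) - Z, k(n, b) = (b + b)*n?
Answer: 7373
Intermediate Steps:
k(n, b) = 2*b*n (k(n, b) = (2*b)*n = 2*b*n)
j(P) = -18 (j(P) = 2*(-4)*3 - 1*(-6) = -24 + 6 = -18)
-402*j(-20) + 137 = -402*(-18) + 137 = 7236 + 137 = 7373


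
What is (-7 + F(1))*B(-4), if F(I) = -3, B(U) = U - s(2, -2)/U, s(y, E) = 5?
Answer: 55/2 ≈ 27.500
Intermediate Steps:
B(U) = U - 5/U
(-7 + F(1))*B(-4) = (-7 - 3)*(-4 - 5/(-4)) = -10*(-4 - 5*(-¼)) = -10*(-4 + 5/4) = -10*(-11/4) = 55/2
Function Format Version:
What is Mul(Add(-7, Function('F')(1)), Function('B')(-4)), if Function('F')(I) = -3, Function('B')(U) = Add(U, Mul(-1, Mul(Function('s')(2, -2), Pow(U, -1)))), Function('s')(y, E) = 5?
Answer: Rational(55, 2) ≈ 27.500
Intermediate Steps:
Function('B')(U) = Add(U, Mul(-5, Pow(U, -1))) (Function('B')(U) = Add(U, Mul(-1, Mul(5, Pow(U, -1)))) = Add(U, Mul(-5, Pow(U, -1))))
Mul(Add(-7, Function('F')(1)), Function('B')(-4)) = Mul(Add(-7, -3), Add(-4, Mul(-5, Pow(-4, -1)))) = Mul(-10, Add(-4, Mul(-5, Rational(-1, 4)))) = Mul(-10, Add(-4, Rational(5, 4))) = Mul(-10, Rational(-11, 4)) = Rational(55, 2)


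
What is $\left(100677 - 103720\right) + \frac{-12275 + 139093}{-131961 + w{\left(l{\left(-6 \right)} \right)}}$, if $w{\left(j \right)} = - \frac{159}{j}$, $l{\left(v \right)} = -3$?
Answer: $- \frac{200761431}{65954} \approx -3044.0$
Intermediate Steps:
$\left(100677 - 103720\right) + \frac{-12275 + 139093}{-131961 + w{\left(l{\left(-6 \right)} \right)}} = \left(100677 - 103720\right) + \frac{-12275 + 139093}{-131961 - \frac{159}{-3}} = -3043 + \frac{126818}{-131961 - -53} = -3043 + \frac{126818}{-131961 + 53} = -3043 + \frac{126818}{-131908} = -3043 + 126818 \left(- \frac{1}{131908}\right) = -3043 - \frac{63409}{65954} = - \frac{200761431}{65954}$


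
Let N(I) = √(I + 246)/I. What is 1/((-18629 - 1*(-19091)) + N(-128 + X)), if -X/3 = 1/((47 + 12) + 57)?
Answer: 7278222633/3362538743056 + 14851*√396865/23537771201392 ≈ 0.0021649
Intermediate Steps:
X = -3/116 (X = -3/((47 + 12) + 57) = -3/(59 + 57) = -3/116 ≈ -0.025862)
N(I) = √(246 + I)/I
1/((-18629 - 1*(-19091)) + N(-128 + X)) = 1/((-18629 - 1*(-19091)) + √(246 + (-128 - 3/116))/(-128 - 3/116)) = 1/((-18629 + 19091) + √(246 - 14851/116)/(-14851/116)) = 1/(462 - 2*√396865/14851)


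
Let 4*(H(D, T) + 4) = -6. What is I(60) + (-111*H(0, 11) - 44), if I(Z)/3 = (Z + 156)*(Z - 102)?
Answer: -53299/2 ≈ -26650.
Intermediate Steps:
H(D, T) = -11/2 (H(D, T) = -4 + (1/4)*(-6) = -4 - 3/2 = -11/2)
I(Z) = 3*(-102 + Z)*(156 + Z) (I(Z) = 3*((Z + 156)*(Z - 102)) = 3*((156 + Z)*(-102 + Z)) = 3*((-102 + Z)*(156 + Z)) = 3*(-102 + Z)*(156 + Z))
I(60) + (-111*H(0, 11) - 44) = (-47736 + 3*60**2 + 162*60) + (-111*(-11/2) - 44) = (-47736 + 3*3600 + 9720) + (1221/2 - 44) = (-47736 + 10800 + 9720) + 1133/2 = -27216 + 1133/2 = -53299/2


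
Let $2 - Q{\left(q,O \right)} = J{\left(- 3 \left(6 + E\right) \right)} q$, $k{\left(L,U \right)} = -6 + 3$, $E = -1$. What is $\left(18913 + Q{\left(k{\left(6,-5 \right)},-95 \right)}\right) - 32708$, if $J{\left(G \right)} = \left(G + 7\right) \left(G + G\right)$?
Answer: $-13073$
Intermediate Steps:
$k{\left(L,U \right)} = -3$
$J{\left(G \right)} = 2 G \left(7 + G\right)$ ($J{\left(G \right)} = \left(7 + G\right) 2 G = 2 G \left(7 + G\right)$)
$Q{\left(q,O \right)} = 2 - 240 q$ ($Q{\left(q,O \right)} = 2 - 2 \left(- 3 \left(6 - 1\right)\right) \left(7 - 3 \left(6 - 1\right)\right) q = 2 - 2 \left(\left(-3\right) 5\right) \left(7 - 15\right) q = 2 - 2 \left(-15\right) \left(7 - 15\right) q = 2 - 2 \left(-15\right) \left(-8\right) q = 2 - 240 q$)
$\left(18913 + Q{\left(k{\left(6,-5 \right)},-95 \right)}\right) - 32708 = \left(18913 + \left(2 - -720\right)\right) - 32708 = \left(18913 + \left(2 + 720\right)\right) - 32708 = \left(18913 + 722\right) - 32708 = 19635 - 32708 = -13073$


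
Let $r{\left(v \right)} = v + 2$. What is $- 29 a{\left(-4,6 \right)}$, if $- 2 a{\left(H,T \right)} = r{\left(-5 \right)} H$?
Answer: $174$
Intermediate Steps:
$r{\left(v \right)} = 2 + v$
$a{\left(H,T \right)} = \frac{3 H}{2}$ ($a{\left(H,T \right)} = - \frac{\left(2 - 5\right) H}{2} = - \frac{\left(-3\right) H}{2} = \frac{3 H}{2}$)
$- 29 a{\left(-4,6 \right)} = - 29 \cdot \frac{3}{2} \left(-4\right) = \left(-29\right) \left(-6\right) = 174$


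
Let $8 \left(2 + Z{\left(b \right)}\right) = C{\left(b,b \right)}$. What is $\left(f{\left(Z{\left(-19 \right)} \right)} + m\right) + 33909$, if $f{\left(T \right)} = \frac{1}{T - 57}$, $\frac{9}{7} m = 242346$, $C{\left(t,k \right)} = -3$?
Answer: $\frac{316920451}{1425} \approx 2.224 \cdot 10^{5}$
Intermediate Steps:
$m = \frac{565474}{3}$ ($m = \frac{7}{9} \cdot 242346 = \frac{565474}{3} \approx 1.8849 \cdot 10^{5}$)
$Z{\left(b \right)} = - \frac{19}{8}$ ($Z{\left(b \right)} = -2 + \frac{1}{8} \left(-3\right) = -2 - \frac{3}{8} = - \frac{19}{8}$)
$f{\left(T \right)} = \frac{1}{-57 + T}$
$\left(f{\left(Z{\left(-19 \right)} \right)} + m\right) + 33909 = \left(\frac{1}{-57 - \frac{19}{8}} + \frac{565474}{3}\right) + 33909 = \left(\frac{1}{- \frac{475}{8}} + \frac{565474}{3}\right) + 33909 = \left(- \frac{8}{475} + \frac{565474}{3}\right) + 33909 = \frac{268600126}{1425} + 33909 = \frac{316920451}{1425}$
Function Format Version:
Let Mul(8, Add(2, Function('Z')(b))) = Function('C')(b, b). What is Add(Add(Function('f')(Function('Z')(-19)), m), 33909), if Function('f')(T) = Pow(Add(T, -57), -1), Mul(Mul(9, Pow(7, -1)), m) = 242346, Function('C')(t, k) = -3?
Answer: Rational(316920451, 1425) ≈ 2.2240e+5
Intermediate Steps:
m = Rational(565474, 3) (m = Mul(Rational(7, 9), 242346) = Rational(565474, 3) ≈ 1.8849e+5)
Function('Z')(b) = Rational(-19, 8) (Function('Z')(b) = Add(-2, Mul(Rational(1, 8), -3)) = Add(-2, Rational(-3, 8)) = Rational(-19, 8))
Function('f')(T) = Pow(Add(-57, T), -1)
Add(Add(Function('f')(Function('Z')(-19)), m), 33909) = Add(Add(Pow(Add(-57, Rational(-19, 8)), -1), Rational(565474, 3)), 33909) = Add(Add(Pow(Rational(-475, 8), -1), Rational(565474, 3)), 33909) = Add(Add(Rational(-8, 475), Rational(565474, 3)), 33909) = Add(Rational(268600126, 1425), 33909) = Rational(316920451, 1425)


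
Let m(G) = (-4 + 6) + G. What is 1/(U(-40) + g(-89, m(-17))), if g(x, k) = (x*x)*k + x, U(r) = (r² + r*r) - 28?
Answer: -1/115732 ≈ -8.6407e-6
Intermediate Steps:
U(r) = -28 + 2*r² (U(r) = (r² + r²) - 28 = 2*r² - 28 = -28 + 2*r²)
m(G) = 2 + G
g(x, k) = x + k*x² (g(x, k) = x²*k + x = k*x² + x = x + k*x²)
1/(U(-40) + g(-89, m(-17))) = 1/((-28 + 2*(-40)²) - 89*(1 + (2 - 17)*(-89))) = 1/((-28 + 2*1600) - 89*(1 - 15*(-89))) = 1/((-28 + 3200) - 89*(1 + 1335)) = 1/(3172 - 89*1336) = 1/(3172 - 118904) = 1/(-115732) = -1/115732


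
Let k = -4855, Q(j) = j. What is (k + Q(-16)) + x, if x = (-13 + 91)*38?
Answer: -1907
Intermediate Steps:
x = 2964 (x = 78*38 = 2964)
(k + Q(-16)) + x = (-4855 - 16) + 2964 = -4871 + 2964 = -1907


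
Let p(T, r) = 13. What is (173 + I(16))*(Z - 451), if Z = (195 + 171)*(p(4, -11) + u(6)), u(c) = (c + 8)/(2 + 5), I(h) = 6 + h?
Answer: 982605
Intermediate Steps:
u(c) = 8/7 + c/7 (u(c) = (8 + c)/7 = (8 + c)*(1/7) = 8/7 + c/7)
Z = 5490 (Z = (195 + 171)*(13 + (8/7 + (1/7)*6)) = 366*(13 + (8/7 + 6/7)) = 366*(13 + 2) = 366*15 = 5490)
(173 + I(16))*(Z - 451) = (173 + (6 + 16))*(5490 - 451) = (173 + 22)*5039 = 195*5039 = 982605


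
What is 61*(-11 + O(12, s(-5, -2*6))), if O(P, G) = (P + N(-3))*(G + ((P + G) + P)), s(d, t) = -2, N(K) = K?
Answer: 10309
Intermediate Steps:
O(P, G) = (-3 + P)*(2*G + 2*P) (O(P, G) = (P - 3)*(G + ((P + G) + P)) = (-3 + P)*(G + ((G + P) + P)) = (-3 + P)*(G + (G + 2*P)) = (-3 + P)*(2*G + 2*P))
61*(-11 + O(12, s(-5, -2*6))) = 61*(-11 + (-6*(-2) - 6*12 + 2*12² + 2*(-2)*12)) = 61*(-11 + (12 - 72 + 2*144 - 48)) = 61*(-11 + (12 - 72 + 288 - 48)) = 61*(-11 + 180) = 61*169 = 10309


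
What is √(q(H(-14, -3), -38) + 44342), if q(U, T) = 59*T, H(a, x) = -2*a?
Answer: 10*√421 ≈ 205.18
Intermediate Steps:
√(q(H(-14, -3), -38) + 44342) = √(59*(-38) + 44342) = √(-2242 + 44342) = √42100 = 10*√421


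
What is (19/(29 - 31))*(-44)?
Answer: 418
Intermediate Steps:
(19/(29 - 31))*(-44) = (19/(-2))*(-44) = -½*19*(-44) = -19/2*(-44) = 418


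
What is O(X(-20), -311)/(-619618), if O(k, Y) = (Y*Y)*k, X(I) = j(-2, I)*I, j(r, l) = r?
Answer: -1934420/309809 ≈ -6.2439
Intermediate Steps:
X(I) = -2*I
O(k, Y) = k*Y² (O(k, Y) = Y²*k = k*Y²)
O(X(-20), -311)/(-619618) = (-2*(-20)*(-311)²)/(-619618) = (40*96721)*(-1/619618) = 3868840*(-1/619618) = -1934420/309809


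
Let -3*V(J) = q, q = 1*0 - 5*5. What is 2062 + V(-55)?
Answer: 6211/3 ≈ 2070.3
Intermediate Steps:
q = -25 (q = 0 - 25 = -25)
V(J) = 25/3 (V(J) = -1/3*(-25) = 25/3)
2062 + V(-55) = 2062 + 25/3 = 6211/3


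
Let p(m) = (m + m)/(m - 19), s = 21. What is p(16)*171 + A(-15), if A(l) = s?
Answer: -1803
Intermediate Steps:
A(l) = 21
p(m) = 2*m/(-19 + m) (p(m) = (2*m)/(-19 + m) = 2*m/(-19 + m))
p(16)*171 + A(-15) = (2*16/(-19 + 16))*171 + 21 = (2*16/(-3))*171 + 21 = (2*16*(-⅓))*171 + 21 = -32/3*171 + 21 = -1824 + 21 = -1803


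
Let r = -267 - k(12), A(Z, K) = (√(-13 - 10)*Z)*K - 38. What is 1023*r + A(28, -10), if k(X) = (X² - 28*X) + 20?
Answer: -97223 - 280*I*√23 ≈ -97223.0 - 1342.8*I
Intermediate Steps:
k(X) = 20 + X² - 28*X
A(Z, K) = -38 + I*K*Z*√23 (A(Z, K) = (√(-23)*Z)*K - 38 = ((I*√23)*Z)*K - 38 = (I*Z*√23)*K - 38 = I*K*Z*√23 - 38 = -38 + I*K*Z*√23)
r = -95 (r = -267 - (20 + 12² - 28*12) = -267 - (20 + 144 - 336) = -267 - 1*(-172) = -267 + 172 = -95)
1023*r + A(28, -10) = 1023*(-95) + (-38 + I*(-10)*28*√23) = -97185 + (-38 - 280*I*√23) = -97223 - 280*I*√23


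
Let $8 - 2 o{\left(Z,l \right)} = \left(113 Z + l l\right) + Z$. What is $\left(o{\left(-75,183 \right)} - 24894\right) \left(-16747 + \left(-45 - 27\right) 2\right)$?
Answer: $\frac{1262078629}{2} \approx 6.3104 \cdot 10^{8}$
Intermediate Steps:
$o{\left(Z,l \right)} = 4 - 57 Z - \frac{l^{2}}{2}$ ($o{\left(Z,l \right)} = 4 - \frac{\left(113 Z + l l\right) + Z}{2} = 4 - \frac{\left(113 Z + l^{2}\right) + Z}{2} = 4 - \frac{\left(l^{2} + 113 Z\right) + Z}{2} = 4 - \frac{l^{2} + 114 Z}{2} = 4 - \left(\frac{l^{2}}{2} + 57 Z\right) = 4 - 57 Z - \frac{l^{2}}{2}$)
$\left(o{\left(-75,183 \right)} - 24894\right) \left(-16747 + \left(-45 - 27\right) 2\right) = \left(\left(4 - -4275 - \frac{183^{2}}{2}\right) - 24894\right) \left(-16747 + \left(-45 - 27\right) 2\right) = \left(\left(4 + 4275 - \frac{33489}{2}\right) - 24894\right) \left(-16747 - 144\right) = \left(- \frac{24931}{2} - 24894\right) \left(-16891\right) = \left(- \frac{74719}{2}\right) \left(-16891\right) = \frac{1262078629}{2}$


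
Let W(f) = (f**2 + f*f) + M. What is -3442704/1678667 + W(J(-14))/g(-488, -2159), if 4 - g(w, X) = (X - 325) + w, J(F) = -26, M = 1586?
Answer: -2656781729/2497856496 ≈ -1.0636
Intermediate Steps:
W(f) = 1586 + 2*f**2 (W(f) = (f**2 + f*f) + 1586 = (f**2 + f**2) + 1586 = 2*f**2 + 1586 = 1586 + 2*f**2)
g(w, X) = 329 - X - w (g(w, X) = 4 - ((X - 325) + w) = 4 - ((-325 + X) + w) = 4 - (-325 + X + w) = 4 + (325 - X - w) = 329 - X - w)
-3442704/1678667 + W(J(-14))/g(-488, -2159) = -3442704/1678667 + (1586 + 2*(-26)**2)/(329 - 1*(-2159) - 1*(-488)) = -3442704*1/1678667 + (1586 + 2*676)/(329 + 2159 + 488) = -3442704/1678667 + (1586 + 1352)/2976 = -3442704/1678667 + 2938*(1/2976) = -3442704/1678667 + 1469/1488 = -2656781729/2497856496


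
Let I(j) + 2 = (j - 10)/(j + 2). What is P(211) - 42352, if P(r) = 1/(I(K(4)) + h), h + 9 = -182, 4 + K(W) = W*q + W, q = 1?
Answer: -8216289/194 ≈ -42352.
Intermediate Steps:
K(W) = -4 + 2*W (K(W) = -4 + (W*1 + W) = -4 + (W + W) = -4 + 2*W)
I(j) = -2 + (-10 + j)/(2 + j) (I(j) = -2 + (j - 10)/(j + 2) = -2 + (-10 + j)/(2 + j))
h = -191 (h = -9 - 182 = -191)
P(r) = -1/194 (P(r) = 1/((-14 - (-4 + 2*4))/(2 + (-4 + 2*4)) - 191) = 1/((-14 - (-4 + 8))/(2 + (-4 + 8)) - 191) = 1/((-14 - 1*4)/(2 + 4) - 191) = 1/((-14 - 4)/6 - 191) = 1/((1/6)*(-18) - 191) = 1/(-3 - 191) = 1/(-194) = -1/194)
P(211) - 42352 = -1/194 - 42352 = -8216289/194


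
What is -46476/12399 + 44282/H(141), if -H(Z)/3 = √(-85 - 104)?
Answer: -15492/4133 + 6326*I*√21/27 ≈ -3.7484 + 1073.7*I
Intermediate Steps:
H(Z) = -9*I*√21 (H(Z) = -3*√(-85 - 104) = -9*I*√21)
-46476/12399 + 44282/H(141) = -46476/12399 + 44282/((-9*I*√21)) = -46476*1/12399 + 44282*(I*√21/189) = -15492/4133 + 6326*I*√21/27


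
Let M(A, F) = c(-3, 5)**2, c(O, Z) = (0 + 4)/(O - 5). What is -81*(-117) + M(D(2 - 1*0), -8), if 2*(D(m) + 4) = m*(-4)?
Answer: 37909/4 ≈ 9477.3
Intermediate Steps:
c(O, Z) = 4/(-5 + O)
D(m) = -4 - 2*m (D(m) = -4 + (m*(-4))/2 = -4 + (-4*m)/2 = -4 - 2*m)
M(A, F) = 1/4 (M(A, F) = (4/(-5 - 3))**2 = (4/(-8))**2 = (4*(-1/8))**2 = (-1/2)**2 = 1/4)
-81*(-117) + M(D(2 - 1*0), -8) = -81*(-117) + 1/4 = 9477 + 1/4 = 37909/4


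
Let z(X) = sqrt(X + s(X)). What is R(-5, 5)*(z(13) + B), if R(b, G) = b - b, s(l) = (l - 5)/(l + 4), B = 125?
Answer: 0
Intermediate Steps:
s(l) = (-5 + l)/(4 + l)
R(b, G) = 0
z(X) = sqrt(X + (-5 + X)/(4 + X))
R(-5, 5)*(z(13) + B) = 0*(sqrt((-5 + 13 + 13*(4 + 13))/(4 + 13)) + 125) = 0*(sqrt((-5 + 13 + 13*17)/17) + 125) = 0*(sqrt((-5 + 13 + 221)/17) + 125) = 0*(sqrt((1/17)*229) + 125) = 0*(sqrt(229/17) + 125) = 0*(sqrt(3893)/17 + 125) = 0*(125 + sqrt(3893)/17) = 0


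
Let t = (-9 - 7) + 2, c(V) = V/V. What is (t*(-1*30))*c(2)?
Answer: 420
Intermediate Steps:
c(V) = 1
t = -14 (t = -16 + 2 = -14)
(t*(-1*30))*c(2) = -(-14)*30*1 = -14*(-30)*1 = 420*1 = 420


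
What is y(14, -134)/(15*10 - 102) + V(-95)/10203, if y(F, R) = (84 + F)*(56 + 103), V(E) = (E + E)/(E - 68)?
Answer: 227318087/700248 ≈ 324.63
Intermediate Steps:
V(E) = 2*E/(-68 + E) (V(E) = (2*E)/(-68 + E) = 2*E/(-68 + E))
y(F, R) = 13356 + 159*F (y(F, R) = (84 + F)*159 = 13356 + 159*F)
y(14, -134)/(15*10 - 102) + V(-95)/10203 = (13356 + 159*14)/(15*10 - 102) + (2*(-95)/(-68 - 95))/10203 = (13356 + 2226)/(150 - 102) + (2*(-95)/(-163))*(1/10203) = 15582/48 + (2*(-95)*(-1/163))*(1/10203) = 15582*(1/48) + (190/163)*(1/10203) = 2597/8 + 10/87531 = 227318087/700248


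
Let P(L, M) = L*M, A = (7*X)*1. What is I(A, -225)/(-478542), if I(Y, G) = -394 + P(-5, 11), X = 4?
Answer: 449/478542 ≈ 0.00093827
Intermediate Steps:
A = 28 (A = (7*4)*1 = 28*1 = 28)
I(Y, G) = -449 (I(Y, G) = -394 - 5*11 = -394 - 55 = -449)
I(A, -225)/(-478542) = -449/(-478542) = -449*(-1/478542) = 449/478542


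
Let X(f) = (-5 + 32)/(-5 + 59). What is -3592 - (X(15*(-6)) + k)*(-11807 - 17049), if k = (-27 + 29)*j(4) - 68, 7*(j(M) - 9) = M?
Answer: -9792900/7 ≈ -1.3990e+6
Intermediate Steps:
j(M) = 9 + M/7
k = -342/7 (k = (-27 + 29)*(9 + (⅐)*4) - 68 = 2*(9 + 4/7) - 68 = 2*(67/7) - 68 = 134/7 - 68 = -342/7 ≈ -48.857)
X(f) = ½ (X(f) = 27/54 = 27*(1/54) = ½)
-3592 - (X(15*(-6)) + k)*(-11807 - 17049) = -3592 - (½ - 342/7)*(-11807 - 17049) = -3592 - (-677)*(-28856)/14 = -3592 - 1*9767756/7 = -3592 - 9767756/7 = -9792900/7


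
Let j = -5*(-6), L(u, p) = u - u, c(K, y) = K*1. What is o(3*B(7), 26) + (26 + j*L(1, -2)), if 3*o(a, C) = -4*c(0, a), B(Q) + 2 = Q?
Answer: 26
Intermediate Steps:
B(Q) = -2 + Q
c(K, y) = K
L(u, p) = 0
j = 30
o(a, C) = 0 (o(a, C) = (-4*0)/3 = (⅓)*0 = 0)
o(3*B(7), 26) + (26 + j*L(1, -2)) = 0 + (26 + 30*0) = 0 + (26 + 0) = 0 + 26 = 26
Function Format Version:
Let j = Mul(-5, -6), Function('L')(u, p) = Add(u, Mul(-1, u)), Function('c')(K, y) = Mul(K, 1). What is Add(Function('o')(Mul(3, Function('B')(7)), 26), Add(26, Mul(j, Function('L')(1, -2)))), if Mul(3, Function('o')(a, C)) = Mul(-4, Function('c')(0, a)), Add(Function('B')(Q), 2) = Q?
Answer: 26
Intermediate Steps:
Function('B')(Q) = Add(-2, Q)
Function('c')(K, y) = K
Function('L')(u, p) = 0
j = 30
Function('o')(a, C) = 0 (Function('o')(a, C) = Mul(Rational(1, 3), Mul(-4, 0)) = Mul(Rational(1, 3), 0) = 0)
Add(Function('o')(Mul(3, Function('B')(7)), 26), Add(26, Mul(j, Function('L')(1, -2)))) = Add(0, Add(26, Mul(30, 0))) = Add(0, Add(26, 0)) = Add(0, 26) = 26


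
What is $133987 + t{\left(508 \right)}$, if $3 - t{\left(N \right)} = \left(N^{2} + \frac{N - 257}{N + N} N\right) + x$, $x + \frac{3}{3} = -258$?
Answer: $- \frac{247881}{2} \approx -1.2394 \cdot 10^{5}$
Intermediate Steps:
$x = -259$ ($x = -1 - 258 = -259$)
$t{\left(N \right)} = \frac{781}{2} - N^{2} - \frac{N}{2}$ ($t{\left(N \right)} = 3 - \left(\left(N^{2} + \frac{N - 257}{N + N} N\right) - 259\right) = 3 - \left(\left(N^{2} + \frac{-257 + N}{2 N} N\right) - 259\right) = 3 - \left(\left(N^{2} + \left(- \frac{257}{2} + \frac{N}{2}\right)\right) - 259\right) = 3 - \left(\left(- \frac{257}{2} + N^{2} + \frac{N}{2}\right) - 259\right) = 3 - \left(- \frac{775}{2} + N^{2} + \frac{N}{2}\right) = \frac{781}{2} - N^{2} - \frac{N}{2}$)
$133987 + t{\left(508 \right)} = 133987 - \frac{515855}{2} = - \frac{247881}{2}$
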